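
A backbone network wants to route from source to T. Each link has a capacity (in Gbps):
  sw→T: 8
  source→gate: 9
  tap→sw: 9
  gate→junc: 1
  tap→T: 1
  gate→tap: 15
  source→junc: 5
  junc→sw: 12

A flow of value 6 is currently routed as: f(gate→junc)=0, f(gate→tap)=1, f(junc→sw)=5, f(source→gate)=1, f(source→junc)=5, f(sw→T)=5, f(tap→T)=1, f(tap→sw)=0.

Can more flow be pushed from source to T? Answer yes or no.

Residual path source→gate→junc→sw→T has bottleneck 1 > 0.
Pushing 1 along it raises the flow to 7, so the given flow is not maximum.

Yes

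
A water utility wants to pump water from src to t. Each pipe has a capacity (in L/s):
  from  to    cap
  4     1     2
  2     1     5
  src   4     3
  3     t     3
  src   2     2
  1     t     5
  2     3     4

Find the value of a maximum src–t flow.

Augment src→2→3→t: bottleneck 2. Total 2.
Augment src→4→1→t: bottleneck 2. Total 4.
No augmenting path remains in the residual graph.

4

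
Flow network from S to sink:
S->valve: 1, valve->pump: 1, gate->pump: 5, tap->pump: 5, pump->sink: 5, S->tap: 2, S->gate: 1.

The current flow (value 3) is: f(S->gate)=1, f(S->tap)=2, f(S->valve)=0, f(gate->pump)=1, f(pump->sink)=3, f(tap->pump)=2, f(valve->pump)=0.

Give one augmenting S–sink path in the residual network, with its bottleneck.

Residual along S->valve->pump->sink: S->valve: 1, valve->pump: 1, pump->sink: 2.
Bottleneck = min = 1.

S->valve->pump->sink, bottleneck 1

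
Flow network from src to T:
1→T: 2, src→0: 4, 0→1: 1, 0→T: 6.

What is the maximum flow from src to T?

Augment src→0→T: bottleneck 4. Total 4.
No augmenting path remains in the residual graph.

4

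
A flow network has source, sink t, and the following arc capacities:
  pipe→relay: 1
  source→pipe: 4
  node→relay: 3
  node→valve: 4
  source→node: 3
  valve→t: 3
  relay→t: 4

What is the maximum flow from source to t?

4

Augment source→pipe→relay→t: bottleneck 1. Total 1.
Augment source→node→relay→t: bottleneck 3. Total 4.
No augmenting path remains in the residual graph.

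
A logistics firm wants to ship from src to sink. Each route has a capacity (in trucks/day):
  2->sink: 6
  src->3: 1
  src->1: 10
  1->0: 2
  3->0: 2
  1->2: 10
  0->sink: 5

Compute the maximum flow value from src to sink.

9

Augment src->3->0->sink: bottleneck 1. Total 1.
Augment src->1->0->sink: bottleneck 2. Total 3.
Augment src->1->2->sink: bottleneck 6. Total 9.
No augmenting path remains in the residual graph.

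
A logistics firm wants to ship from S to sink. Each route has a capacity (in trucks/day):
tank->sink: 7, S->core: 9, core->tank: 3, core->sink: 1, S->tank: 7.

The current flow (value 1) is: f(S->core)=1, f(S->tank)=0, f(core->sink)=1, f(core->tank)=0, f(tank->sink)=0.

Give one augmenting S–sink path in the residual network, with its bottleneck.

S->tank->sink, bottleneck 7

Residual along S->tank->sink: S->tank: 7, tank->sink: 7.
Bottleneck = min = 7.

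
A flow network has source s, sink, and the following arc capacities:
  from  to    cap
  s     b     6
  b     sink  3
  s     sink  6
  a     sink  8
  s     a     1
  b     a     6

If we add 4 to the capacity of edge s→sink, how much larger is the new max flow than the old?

Original max flow = 13.
After raising cap(s→sink), augmenting paths through that edge carry 4 more units.
New max flow = 17. Increase = 4.

4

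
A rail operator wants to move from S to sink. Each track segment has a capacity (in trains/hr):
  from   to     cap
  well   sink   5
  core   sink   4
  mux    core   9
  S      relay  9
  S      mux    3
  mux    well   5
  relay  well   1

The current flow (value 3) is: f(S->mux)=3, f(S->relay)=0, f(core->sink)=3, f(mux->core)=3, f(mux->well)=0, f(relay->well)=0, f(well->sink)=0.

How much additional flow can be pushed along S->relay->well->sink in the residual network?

Residual capacities along the path: S->relay: 9, relay->well: 1, well->sink: 5.
Minimum is 1.

1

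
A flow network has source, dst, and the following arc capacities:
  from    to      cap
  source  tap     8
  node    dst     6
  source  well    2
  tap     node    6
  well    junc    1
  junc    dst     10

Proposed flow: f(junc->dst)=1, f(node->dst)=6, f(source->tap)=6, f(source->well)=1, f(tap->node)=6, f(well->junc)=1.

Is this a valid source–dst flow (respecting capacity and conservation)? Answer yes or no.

Yes

Every edge has 0 ≤ f(e) ≤ cap(e).
At each intermediate node, inflow equals outflow.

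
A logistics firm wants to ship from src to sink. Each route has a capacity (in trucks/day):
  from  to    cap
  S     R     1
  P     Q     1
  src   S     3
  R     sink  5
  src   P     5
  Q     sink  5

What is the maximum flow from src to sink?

Augment src->S->R->sink: bottleneck 1. Total 1.
Augment src->P->Q->sink: bottleneck 1. Total 2.
No augmenting path remains in the residual graph.

2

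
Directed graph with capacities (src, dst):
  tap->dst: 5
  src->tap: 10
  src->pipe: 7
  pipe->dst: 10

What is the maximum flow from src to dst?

12

Augment src->tap->dst: bottleneck 5. Total 5.
Augment src->pipe->dst: bottleneck 7. Total 12.
No augmenting path remains in the residual graph.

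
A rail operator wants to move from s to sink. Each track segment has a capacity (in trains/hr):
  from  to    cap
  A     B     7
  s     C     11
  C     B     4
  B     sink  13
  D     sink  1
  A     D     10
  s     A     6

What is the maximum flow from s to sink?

Augment s→A→D→sink: bottleneck 1. Total 1.
Augment s→A→B→sink: bottleneck 5. Total 6.
Augment s→C→B→sink: bottleneck 4. Total 10.
No augmenting path remains in the residual graph.

10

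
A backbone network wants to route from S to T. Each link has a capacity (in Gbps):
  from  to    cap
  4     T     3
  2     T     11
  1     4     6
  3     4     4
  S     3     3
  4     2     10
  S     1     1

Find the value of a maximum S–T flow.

4

Augment S->3->4->T: bottleneck 3. Total 3.
Augment S->1->4->2->T: bottleneck 1. Total 4.
No augmenting path remains in the residual graph.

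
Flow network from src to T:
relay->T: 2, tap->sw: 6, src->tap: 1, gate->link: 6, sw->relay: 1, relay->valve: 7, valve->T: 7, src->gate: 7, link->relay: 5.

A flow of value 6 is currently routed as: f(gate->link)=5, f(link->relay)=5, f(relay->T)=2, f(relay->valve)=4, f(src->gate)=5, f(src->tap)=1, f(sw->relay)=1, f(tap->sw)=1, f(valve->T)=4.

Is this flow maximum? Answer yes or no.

Residual reachable from src: {gate, link, src}; T is not reachable.
Saturated cut: src->tap, link->relay with total capacity 6 = current flow value. Flow is maximum.

Yes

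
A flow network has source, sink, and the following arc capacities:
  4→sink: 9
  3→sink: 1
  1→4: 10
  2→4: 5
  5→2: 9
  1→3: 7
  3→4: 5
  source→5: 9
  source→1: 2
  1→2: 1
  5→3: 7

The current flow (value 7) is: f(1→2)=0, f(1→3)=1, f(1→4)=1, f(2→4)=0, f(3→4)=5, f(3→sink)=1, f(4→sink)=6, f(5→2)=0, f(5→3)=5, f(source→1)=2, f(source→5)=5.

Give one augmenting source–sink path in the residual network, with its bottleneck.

Residual along source→5→2→4→sink: source→5: 4, 5→2: 9, 2→4: 5, 4→sink: 3.
Bottleneck = min = 3.

source→5→2→4→sink, bottleneck 3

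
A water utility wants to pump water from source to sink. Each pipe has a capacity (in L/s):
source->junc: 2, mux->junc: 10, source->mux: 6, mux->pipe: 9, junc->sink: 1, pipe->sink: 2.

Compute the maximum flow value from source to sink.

Augment source->junc->sink: bottleneck 1. Total 1.
Augment source->mux->pipe->sink: bottleneck 2. Total 3.
No augmenting path remains in the residual graph.

3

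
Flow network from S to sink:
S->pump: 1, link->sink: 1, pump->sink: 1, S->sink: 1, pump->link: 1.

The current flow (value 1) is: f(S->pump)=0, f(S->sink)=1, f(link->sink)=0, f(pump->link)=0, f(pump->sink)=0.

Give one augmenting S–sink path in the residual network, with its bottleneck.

Residual along S->pump->sink: S->pump: 1, pump->sink: 1.
Bottleneck = min = 1.

S->pump->sink, bottleneck 1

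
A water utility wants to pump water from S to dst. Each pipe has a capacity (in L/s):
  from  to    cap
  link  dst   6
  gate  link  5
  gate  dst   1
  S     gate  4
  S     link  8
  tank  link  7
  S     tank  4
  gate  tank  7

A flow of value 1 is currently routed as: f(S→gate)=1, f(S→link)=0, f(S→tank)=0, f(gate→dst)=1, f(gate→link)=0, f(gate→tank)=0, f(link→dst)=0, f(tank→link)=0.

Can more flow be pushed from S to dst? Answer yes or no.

Yes

Residual path S→link→dst has bottleneck 6 > 0.
Pushing 6 along it raises the flow to 7, so the given flow is not maximum.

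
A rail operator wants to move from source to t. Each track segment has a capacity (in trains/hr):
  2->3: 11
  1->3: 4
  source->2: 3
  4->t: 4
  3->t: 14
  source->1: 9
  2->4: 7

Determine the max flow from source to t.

7

Augment source->2->4->t: bottleneck 3. Total 3.
Augment source->1->3->t: bottleneck 4. Total 7.
No augmenting path remains in the residual graph.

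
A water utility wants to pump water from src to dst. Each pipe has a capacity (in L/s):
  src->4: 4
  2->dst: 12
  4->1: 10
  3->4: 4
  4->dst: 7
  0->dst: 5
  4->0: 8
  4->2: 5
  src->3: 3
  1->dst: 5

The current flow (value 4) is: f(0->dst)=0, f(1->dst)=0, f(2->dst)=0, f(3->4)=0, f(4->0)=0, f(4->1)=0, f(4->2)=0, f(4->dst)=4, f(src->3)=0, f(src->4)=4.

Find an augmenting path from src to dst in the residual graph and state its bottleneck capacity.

src->3->4->dst, bottleneck 3

Residual along src->3->4->dst: src->3: 3, 3->4: 4, 4->dst: 3.
Bottleneck = min = 3.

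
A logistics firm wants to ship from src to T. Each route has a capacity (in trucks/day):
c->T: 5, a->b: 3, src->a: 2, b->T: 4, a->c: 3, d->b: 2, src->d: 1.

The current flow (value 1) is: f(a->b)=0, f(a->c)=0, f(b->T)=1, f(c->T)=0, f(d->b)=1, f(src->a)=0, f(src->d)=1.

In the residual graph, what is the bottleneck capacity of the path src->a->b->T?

Residual capacities along the path: src->a: 2, a->b: 3, b->T: 3.
Minimum is 2.

2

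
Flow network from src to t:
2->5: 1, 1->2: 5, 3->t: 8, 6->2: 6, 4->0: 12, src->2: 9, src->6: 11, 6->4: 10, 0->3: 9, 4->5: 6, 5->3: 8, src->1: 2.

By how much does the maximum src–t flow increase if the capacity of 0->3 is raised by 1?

Original max flow = 8.
Edge 0->3 does not cross the min cut (source side {0, 1, 2, 3, 4, 5, 6, src}), so extra capacity there cannot help.
New max flow = 8. Increase = 0.

0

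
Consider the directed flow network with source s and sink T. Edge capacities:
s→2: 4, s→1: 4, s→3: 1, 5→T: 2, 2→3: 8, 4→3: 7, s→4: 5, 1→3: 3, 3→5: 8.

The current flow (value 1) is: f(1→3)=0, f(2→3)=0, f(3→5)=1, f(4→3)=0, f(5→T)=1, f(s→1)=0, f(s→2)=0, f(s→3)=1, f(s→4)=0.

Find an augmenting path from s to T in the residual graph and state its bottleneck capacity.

s→4→3→5→T, bottleneck 1

Residual along s→4→3→5→T: s→4: 5, 4→3: 7, 3→5: 7, 5→T: 1.
Bottleneck = min = 1.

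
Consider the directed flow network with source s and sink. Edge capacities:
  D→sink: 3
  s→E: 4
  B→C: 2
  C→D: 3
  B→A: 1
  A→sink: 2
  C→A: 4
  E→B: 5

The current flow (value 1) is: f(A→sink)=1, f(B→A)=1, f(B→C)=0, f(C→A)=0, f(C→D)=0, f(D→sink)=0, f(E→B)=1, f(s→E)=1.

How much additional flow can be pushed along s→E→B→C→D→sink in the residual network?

2

Residual capacities along the path: s→E: 3, E→B: 4, B→C: 2, C→D: 3, D→sink: 3.
Minimum is 2.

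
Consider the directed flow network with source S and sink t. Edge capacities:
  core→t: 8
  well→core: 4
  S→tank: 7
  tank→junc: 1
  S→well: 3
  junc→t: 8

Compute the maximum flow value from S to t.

4

Augment S→well→core→t: bottleneck 3. Total 3.
Augment S→tank→junc→t: bottleneck 1. Total 4.
No augmenting path remains in the residual graph.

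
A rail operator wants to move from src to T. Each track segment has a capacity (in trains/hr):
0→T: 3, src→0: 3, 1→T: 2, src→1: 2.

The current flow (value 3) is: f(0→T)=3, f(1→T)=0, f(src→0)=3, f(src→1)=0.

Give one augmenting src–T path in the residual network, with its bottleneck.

src→1→T, bottleneck 2

Residual along src→1→T: src→1: 2, 1→T: 2.
Bottleneck = min = 2.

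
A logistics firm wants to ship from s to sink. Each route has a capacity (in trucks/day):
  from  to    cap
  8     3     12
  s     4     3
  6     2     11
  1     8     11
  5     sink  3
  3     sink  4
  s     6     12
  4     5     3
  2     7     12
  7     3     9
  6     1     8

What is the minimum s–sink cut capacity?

Max flow = 7 (via 2 augmenting paths).
In the residual at optimum, the set reachable from s is {1, 2, 3, 6, 7, 8, s}.
Cut edges: s→4 (cap 3), 3→sink (cap 4). Sum = 7.

7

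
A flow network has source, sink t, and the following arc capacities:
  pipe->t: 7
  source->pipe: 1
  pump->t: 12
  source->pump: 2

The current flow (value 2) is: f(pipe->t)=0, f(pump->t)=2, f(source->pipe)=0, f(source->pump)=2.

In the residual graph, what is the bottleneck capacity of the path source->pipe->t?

1

Residual capacities along the path: source->pipe: 1, pipe->t: 7.
Minimum is 1.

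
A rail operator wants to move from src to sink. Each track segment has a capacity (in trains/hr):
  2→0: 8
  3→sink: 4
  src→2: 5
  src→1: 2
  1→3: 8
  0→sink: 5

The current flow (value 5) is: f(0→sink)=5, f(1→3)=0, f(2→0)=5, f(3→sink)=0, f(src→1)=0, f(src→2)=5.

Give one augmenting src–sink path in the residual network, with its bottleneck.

src→1→3→sink, bottleneck 2

Residual along src→1→3→sink: src→1: 2, 1→3: 8, 3→sink: 4.
Bottleneck = min = 2.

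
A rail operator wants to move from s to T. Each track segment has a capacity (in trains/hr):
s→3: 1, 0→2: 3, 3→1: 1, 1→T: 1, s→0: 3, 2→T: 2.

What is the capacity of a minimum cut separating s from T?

Max flow = 3 (via 2 augmenting paths).
In the residual at optimum, the set reachable from s is {0, 2, s}.
Cut edges: s→3 (cap 1), 2→T (cap 2). Sum = 3.

3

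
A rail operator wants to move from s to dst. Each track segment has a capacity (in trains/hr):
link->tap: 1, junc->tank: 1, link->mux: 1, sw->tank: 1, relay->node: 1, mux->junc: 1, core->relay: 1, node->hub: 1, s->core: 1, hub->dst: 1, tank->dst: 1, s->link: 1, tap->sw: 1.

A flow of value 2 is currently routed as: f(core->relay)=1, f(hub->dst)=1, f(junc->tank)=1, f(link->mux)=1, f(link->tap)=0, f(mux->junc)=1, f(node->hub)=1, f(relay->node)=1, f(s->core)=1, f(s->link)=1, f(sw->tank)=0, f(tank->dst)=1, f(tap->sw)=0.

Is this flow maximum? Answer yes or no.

Yes

Residual reachable from s: {s}; dst is not reachable.
Saturated cut: s->link, s->core with total capacity 2 = current flow value. Flow is maximum.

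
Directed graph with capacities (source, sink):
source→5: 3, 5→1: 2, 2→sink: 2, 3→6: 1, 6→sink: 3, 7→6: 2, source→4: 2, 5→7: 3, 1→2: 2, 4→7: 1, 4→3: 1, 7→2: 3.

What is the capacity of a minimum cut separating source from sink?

Max flow = 5 (via 4 augmenting paths).
In the residual at optimum, the set reachable from source is {source}.
Cut edges: source→4 (cap 2), source→5 (cap 3). Sum = 5.

5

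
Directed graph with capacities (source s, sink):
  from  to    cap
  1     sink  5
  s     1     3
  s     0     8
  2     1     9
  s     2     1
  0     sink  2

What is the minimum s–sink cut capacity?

Max flow = 6 (via 3 augmenting paths).
In the residual at optimum, the set reachable from s is {0, s}.
Cut edges: s->2 (cap 1), s->1 (cap 3), 0->sink (cap 2). Sum = 6.

6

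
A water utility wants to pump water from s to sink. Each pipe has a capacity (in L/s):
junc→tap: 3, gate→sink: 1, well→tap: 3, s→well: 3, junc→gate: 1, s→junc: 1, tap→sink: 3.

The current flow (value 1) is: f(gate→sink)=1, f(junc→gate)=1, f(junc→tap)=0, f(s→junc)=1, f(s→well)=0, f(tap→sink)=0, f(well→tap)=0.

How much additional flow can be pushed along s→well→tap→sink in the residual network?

Residual capacities along the path: s→well: 3, well→tap: 3, tap→sink: 3.
Minimum is 3.

3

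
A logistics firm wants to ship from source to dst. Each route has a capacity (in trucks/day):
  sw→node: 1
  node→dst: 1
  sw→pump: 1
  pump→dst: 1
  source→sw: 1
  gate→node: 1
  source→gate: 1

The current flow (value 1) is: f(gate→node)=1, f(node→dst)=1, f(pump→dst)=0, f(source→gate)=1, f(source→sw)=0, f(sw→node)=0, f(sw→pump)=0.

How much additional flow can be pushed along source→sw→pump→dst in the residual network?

1

Residual capacities along the path: source→sw: 1, sw→pump: 1, pump→dst: 1.
Minimum is 1.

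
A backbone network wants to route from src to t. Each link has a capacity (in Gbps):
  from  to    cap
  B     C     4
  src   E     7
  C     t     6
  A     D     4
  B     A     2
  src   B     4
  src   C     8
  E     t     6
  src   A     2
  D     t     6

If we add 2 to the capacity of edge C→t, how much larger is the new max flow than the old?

Original max flow = 16.
After raising cap(C→t), augmenting paths through that edge carry 2 more units.
New max flow = 18. Increase = 2.

2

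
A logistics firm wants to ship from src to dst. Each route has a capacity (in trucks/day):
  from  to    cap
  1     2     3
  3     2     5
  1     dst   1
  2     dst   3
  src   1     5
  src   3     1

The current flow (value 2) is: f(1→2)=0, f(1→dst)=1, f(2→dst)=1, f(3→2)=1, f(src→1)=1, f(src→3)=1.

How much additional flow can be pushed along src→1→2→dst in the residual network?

2

Residual capacities along the path: src→1: 4, 1→2: 3, 2→dst: 2.
Minimum is 2.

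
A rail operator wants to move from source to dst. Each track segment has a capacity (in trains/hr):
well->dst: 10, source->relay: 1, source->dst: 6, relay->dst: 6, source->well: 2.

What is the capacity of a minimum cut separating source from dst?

9

Max flow = 9 (via 3 augmenting paths).
In the residual at optimum, the set reachable from source is {source}.
Cut edges: source->well (cap 2), source->relay (cap 1), source->dst (cap 6). Sum = 9.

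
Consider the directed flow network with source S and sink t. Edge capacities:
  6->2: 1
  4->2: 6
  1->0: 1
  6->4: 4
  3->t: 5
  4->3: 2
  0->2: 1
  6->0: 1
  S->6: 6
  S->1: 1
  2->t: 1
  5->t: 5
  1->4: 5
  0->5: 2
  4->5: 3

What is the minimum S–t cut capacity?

Max flow = 7 (via 5 augmenting paths).
In the residual at optimum, the set reachable from S is {S}.
Cut edges: S->1 (cap 1), S->6 (cap 6). Sum = 7.

7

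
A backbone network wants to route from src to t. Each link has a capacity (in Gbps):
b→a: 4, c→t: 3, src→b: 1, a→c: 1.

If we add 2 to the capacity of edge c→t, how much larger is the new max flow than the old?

0

Original max flow = 1.
Edge c→t does not cross the min cut (source side {src}), so extra capacity there cannot help.
New max flow = 1. Increase = 0.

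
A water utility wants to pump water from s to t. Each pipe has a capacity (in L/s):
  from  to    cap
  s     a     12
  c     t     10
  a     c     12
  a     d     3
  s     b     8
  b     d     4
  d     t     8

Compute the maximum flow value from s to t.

16

Augment s->b->d->t: bottleneck 4. Total 4.
Augment s->a->d->t: bottleneck 3. Total 7.
Augment s->a->c->t: bottleneck 9. Total 16.
No augmenting path remains in the residual graph.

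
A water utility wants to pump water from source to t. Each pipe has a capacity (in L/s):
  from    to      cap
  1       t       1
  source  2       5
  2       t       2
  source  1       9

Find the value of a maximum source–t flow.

3

Augment source->2->t: bottleneck 2. Total 2.
Augment source->1->t: bottleneck 1. Total 3.
No augmenting path remains in the residual graph.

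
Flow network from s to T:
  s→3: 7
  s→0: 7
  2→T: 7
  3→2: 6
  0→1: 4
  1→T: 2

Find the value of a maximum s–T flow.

8

Augment s→0→1→T: bottleneck 2. Total 2.
Augment s→3→2→T: bottleneck 6. Total 8.
No augmenting path remains in the residual graph.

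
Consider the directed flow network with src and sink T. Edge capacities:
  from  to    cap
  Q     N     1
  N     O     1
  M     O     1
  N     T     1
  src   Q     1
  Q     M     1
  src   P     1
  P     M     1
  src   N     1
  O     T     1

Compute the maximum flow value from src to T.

Augment src->N->T: bottleneck 1. Total 1.
Augment src->Q->N->O->T: bottleneck 1. Total 2.
No augmenting path remains in the residual graph.

2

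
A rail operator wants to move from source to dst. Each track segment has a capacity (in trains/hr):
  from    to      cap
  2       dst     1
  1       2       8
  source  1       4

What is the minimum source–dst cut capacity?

1

Max flow = 1 (via 1 augmenting path).
In the residual at optimum, the set reachable from source is {1, 2, source}.
Cut edges: 2->dst (cap 1). Sum = 1.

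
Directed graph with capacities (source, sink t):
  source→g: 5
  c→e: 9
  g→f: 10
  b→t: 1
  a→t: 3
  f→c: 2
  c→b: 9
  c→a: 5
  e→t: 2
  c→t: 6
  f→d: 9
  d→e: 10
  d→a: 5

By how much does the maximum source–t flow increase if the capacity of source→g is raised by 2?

Original max flow = 5.
After raising cap(source→g), augmenting paths through that edge carry 2 more units.
New max flow = 7. Increase = 2.

2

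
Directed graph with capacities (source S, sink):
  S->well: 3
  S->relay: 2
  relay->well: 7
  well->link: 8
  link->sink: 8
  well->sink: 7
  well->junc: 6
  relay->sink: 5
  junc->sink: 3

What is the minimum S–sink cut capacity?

5

Max flow = 5 (via 2 augmenting paths).
In the residual at optimum, the set reachable from S is {S}.
Cut edges: S->relay (cap 2), S->well (cap 3). Sum = 5.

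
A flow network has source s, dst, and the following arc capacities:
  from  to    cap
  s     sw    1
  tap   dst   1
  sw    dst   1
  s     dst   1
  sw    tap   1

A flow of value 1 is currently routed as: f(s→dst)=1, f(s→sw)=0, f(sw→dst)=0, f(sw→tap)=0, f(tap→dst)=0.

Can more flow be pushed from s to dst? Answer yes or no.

Residual path s→sw→dst has bottleneck 1 > 0.
Pushing 1 along it raises the flow to 2, so the given flow is not maximum.

Yes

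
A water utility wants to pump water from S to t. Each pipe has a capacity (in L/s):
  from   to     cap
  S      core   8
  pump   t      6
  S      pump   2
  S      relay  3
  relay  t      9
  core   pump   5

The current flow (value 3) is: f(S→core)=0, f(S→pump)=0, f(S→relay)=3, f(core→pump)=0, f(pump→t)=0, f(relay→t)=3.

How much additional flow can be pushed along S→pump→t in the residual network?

Residual capacities along the path: S→pump: 2, pump→t: 6.
Minimum is 2.

2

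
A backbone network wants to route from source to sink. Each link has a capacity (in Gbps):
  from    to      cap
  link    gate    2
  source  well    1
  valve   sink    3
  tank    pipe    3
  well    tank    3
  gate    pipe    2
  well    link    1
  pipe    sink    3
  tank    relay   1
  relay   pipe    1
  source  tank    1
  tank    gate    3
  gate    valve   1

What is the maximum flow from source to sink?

2

Augment source→tank→pipe→sink: bottleneck 1. Total 1.
Augment source→well→tank→pipe→sink: bottleneck 1. Total 2.
No augmenting path remains in the residual graph.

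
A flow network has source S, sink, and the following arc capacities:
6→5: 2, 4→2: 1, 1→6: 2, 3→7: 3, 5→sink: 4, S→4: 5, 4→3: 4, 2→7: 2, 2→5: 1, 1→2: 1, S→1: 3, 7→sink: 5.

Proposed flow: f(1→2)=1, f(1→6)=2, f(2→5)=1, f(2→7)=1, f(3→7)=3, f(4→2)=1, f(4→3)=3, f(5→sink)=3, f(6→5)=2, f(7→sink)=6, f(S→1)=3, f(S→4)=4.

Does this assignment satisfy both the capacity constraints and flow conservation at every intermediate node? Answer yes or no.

Capacity violated on 7→sink: flow 6 > capacity 5.

No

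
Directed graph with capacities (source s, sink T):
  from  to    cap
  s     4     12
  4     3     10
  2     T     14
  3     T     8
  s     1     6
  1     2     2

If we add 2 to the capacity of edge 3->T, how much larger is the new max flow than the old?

2

Original max flow = 10.
After raising cap(3->T), augmenting paths through that edge carry 2 more units.
New max flow = 12. Increase = 2.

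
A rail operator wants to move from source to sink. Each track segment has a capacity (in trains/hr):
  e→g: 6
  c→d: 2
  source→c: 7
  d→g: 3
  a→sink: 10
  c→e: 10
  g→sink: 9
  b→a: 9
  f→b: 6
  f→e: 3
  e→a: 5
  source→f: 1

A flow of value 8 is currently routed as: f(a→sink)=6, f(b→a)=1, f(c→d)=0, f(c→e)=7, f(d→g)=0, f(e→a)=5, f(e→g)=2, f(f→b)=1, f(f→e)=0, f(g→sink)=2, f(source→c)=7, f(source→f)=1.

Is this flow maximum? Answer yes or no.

Residual reachable from source: {source}; sink is not reachable.
Saturated cut: source→f, source→c with total capacity 8 = current flow value. Flow is maximum.

Yes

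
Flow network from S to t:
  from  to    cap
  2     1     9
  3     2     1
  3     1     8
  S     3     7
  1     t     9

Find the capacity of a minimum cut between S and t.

7

Max flow = 7 (via 1 augmenting path).
In the residual at optimum, the set reachable from S is {S}.
Cut edges: S->3 (cap 7). Sum = 7.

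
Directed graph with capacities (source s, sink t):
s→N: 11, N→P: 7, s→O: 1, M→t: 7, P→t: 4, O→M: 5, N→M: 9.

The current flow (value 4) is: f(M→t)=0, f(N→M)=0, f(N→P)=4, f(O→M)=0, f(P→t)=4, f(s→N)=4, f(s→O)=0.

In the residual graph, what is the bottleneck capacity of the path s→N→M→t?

7

Residual capacities along the path: s→N: 7, N→M: 9, M→t: 7.
Minimum is 7.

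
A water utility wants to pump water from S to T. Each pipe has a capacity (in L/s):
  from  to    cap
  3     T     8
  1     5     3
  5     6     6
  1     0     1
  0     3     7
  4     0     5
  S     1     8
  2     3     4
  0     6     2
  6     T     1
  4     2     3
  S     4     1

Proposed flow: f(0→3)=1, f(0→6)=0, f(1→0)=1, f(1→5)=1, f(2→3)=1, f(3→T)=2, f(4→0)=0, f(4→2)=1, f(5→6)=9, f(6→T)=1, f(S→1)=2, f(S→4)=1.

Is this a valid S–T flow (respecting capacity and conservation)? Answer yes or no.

Capacity violated on 5→6: flow 9 > capacity 6.

No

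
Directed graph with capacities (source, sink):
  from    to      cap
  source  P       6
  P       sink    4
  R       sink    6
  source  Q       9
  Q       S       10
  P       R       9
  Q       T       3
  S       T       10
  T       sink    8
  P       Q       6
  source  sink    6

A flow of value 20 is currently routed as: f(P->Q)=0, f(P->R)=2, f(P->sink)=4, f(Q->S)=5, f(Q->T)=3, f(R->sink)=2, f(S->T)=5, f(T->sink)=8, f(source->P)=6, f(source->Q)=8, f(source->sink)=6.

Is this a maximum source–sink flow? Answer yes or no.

Residual reachable from source: {Q, S, T, source}; sink is not reachable.
Saturated cut: source->P, source->sink, T->sink with total capacity 20 = current flow value. Flow is maximum.

Yes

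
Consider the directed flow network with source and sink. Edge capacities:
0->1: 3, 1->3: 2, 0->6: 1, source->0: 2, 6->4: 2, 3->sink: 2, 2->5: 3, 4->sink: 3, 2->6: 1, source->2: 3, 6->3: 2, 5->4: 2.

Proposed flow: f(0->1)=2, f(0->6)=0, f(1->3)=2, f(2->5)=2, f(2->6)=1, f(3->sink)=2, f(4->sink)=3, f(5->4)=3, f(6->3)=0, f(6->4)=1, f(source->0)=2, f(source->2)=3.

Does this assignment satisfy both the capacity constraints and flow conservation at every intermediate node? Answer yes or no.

Capacity violated on 5->4: flow 3 > capacity 2.

No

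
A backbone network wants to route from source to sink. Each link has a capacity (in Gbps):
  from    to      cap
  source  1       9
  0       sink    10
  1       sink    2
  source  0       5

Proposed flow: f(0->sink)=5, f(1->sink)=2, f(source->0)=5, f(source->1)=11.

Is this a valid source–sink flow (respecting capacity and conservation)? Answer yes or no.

Capacity violated on source->1: flow 11 > capacity 9.

No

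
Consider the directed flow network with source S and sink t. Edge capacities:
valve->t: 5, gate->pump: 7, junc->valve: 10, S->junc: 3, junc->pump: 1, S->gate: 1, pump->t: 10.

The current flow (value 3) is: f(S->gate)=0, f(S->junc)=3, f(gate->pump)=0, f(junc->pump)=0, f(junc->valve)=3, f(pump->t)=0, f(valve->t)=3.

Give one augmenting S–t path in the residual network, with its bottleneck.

S->gate->pump->t, bottleneck 1

Residual along S->gate->pump->t: S->gate: 1, gate->pump: 7, pump->t: 10.
Bottleneck = min = 1.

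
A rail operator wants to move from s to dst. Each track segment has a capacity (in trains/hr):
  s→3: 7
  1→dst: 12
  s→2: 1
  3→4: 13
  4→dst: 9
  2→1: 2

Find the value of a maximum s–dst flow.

Augment s→2→1→dst: bottleneck 1. Total 1.
Augment s→3→4→dst: bottleneck 7. Total 8.
No augmenting path remains in the residual graph.

8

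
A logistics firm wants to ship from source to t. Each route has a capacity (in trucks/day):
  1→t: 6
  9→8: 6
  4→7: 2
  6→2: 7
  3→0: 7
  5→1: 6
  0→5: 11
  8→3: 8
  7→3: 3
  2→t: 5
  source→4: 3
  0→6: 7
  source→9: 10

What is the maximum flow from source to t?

Augment source→9→8→3→0→6→2→t: bottleneck 5. Total 5.
Augment source→9→8→3→0→5→1→t: bottleneck 1. Total 6.
Augment source→4→7→3→0→5→1→t: bottleneck 1. Total 7.
No augmenting path remains in the residual graph.

7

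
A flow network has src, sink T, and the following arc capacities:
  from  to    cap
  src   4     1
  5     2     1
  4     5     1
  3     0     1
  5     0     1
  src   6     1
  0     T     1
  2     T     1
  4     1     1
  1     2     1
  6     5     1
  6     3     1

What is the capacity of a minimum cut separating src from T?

2

Max flow = 2 (via 2 augmenting paths).
In the residual at optimum, the set reachable from src is {src}.
Cut edges: src→4 (cap 1), src→6 (cap 1). Sum = 2.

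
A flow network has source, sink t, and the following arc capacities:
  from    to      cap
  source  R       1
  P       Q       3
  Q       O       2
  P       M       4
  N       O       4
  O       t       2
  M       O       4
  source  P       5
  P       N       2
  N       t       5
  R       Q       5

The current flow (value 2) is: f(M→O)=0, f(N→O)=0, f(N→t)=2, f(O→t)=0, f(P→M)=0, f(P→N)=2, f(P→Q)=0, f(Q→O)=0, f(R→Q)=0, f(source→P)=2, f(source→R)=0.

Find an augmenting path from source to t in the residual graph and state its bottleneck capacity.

Residual along source→R→Q→O→t: source→R: 1, R→Q: 5, Q→O: 2, O→t: 2.
Bottleneck = min = 1.

source→R→Q→O→t, bottleneck 1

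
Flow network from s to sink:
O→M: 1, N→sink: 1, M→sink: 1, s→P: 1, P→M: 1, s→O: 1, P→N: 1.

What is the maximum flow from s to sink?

2

Augment s→O→M→sink: bottleneck 1. Total 1.
Augment s→P→N→sink: bottleneck 1. Total 2.
No augmenting path remains in the residual graph.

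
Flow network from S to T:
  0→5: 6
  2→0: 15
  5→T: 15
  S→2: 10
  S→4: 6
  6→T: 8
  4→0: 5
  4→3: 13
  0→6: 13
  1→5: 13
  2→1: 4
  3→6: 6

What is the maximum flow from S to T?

16

Augment S→4→3→6→T: bottleneck 6. Total 6.
Augment S→2→0→6→T: bottleneck 2. Total 8.
Augment S→2→0→5→T: bottleneck 6. Total 14.
Augment S→2→1→5→T: bottleneck 2. Total 16.
No augmenting path remains in the residual graph.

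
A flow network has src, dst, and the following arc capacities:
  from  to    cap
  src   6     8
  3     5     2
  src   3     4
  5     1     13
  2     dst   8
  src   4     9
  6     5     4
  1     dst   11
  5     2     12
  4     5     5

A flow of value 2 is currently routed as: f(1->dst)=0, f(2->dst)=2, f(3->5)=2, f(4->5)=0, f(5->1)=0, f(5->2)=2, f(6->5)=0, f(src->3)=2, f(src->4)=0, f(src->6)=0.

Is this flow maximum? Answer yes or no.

No

Residual path src->4->5->2->dst has bottleneck 5 > 0.
Pushing 5 along it raises the flow to 7, so the given flow is not maximum.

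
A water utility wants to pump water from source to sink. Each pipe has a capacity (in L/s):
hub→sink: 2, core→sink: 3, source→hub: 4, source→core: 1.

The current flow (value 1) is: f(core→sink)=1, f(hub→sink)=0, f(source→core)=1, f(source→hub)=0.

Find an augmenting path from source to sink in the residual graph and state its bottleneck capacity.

Residual along source→hub→sink: source→hub: 4, hub→sink: 2.
Bottleneck = min = 2.

source→hub→sink, bottleneck 2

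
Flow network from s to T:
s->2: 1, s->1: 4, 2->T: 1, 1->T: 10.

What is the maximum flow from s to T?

Augment s->2->T: bottleneck 1. Total 1.
Augment s->1->T: bottleneck 4. Total 5.
No augmenting path remains in the residual graph.

5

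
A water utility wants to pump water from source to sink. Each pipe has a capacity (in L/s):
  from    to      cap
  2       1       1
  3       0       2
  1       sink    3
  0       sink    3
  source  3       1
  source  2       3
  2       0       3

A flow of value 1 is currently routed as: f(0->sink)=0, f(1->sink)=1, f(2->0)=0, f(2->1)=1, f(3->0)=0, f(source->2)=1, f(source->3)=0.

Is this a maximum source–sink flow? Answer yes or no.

No

Residual path source->2->0->sink has bottleneck 2 > 0.
Pushing 2 along it raises the flow to 3, so the given flow is not maximum.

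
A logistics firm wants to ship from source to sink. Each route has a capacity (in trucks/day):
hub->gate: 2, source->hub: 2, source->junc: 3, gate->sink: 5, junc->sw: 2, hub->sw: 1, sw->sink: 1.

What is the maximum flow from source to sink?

Augment source->junc->sw->sink: bottleneck 1. Total 1.
Augment source->hub->gate->sink: bottleneck 2. Total 3.
No augmenting path remains in the residual graph.

3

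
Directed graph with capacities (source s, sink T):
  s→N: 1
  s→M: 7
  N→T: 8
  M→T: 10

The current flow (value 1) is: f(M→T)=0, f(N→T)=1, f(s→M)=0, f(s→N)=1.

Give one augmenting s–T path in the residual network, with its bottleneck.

s→M→T, bottleneck 7

Residual along s→M→T: s→M: 7, M→T: 10.
Bottleneck = min = 7.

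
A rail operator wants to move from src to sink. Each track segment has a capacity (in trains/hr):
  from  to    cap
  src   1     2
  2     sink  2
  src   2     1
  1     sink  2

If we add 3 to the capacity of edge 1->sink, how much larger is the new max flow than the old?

0

Original max flow = 3.
Edge 1->sink does not cross the min cut (source side {src}), so extra capacity there cannot help.
New max flow = 3. Increase = 0.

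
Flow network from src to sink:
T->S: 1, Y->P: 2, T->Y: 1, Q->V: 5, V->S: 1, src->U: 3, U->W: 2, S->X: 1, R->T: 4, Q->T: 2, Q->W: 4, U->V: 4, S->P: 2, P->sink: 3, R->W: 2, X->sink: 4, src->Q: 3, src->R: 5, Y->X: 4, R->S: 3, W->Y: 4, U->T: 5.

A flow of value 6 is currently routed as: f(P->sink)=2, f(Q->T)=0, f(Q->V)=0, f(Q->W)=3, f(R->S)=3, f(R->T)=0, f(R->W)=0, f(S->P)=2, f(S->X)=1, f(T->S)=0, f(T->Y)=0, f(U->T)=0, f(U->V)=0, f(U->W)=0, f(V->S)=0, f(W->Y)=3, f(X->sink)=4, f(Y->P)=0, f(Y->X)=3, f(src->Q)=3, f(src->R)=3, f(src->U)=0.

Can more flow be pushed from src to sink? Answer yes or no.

Residual path src->U->W->Y->P->sink has bottleneck 1 > 0.
Pushing 1 along it raises the flow to 7, so the given flow is not maximum.

Yes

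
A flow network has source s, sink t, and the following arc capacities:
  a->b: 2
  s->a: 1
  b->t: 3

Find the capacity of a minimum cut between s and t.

Max flow = 1 (via 1 augmenting path).
In the residual at optimum, the set reachable from s is {s}.
Cut edges: s->a (cap 1). Sum = 1.

1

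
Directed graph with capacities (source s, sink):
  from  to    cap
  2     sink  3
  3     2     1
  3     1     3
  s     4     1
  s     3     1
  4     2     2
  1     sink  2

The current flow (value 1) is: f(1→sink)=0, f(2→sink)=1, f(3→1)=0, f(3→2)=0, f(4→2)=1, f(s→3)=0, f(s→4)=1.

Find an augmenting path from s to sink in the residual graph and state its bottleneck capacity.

Residual along s→3→2→sink: s→3: 1, 3→2: 1, 2→sink: 2.
Bottleneck = min = 1.

s→3→2→sink, bottleneck 1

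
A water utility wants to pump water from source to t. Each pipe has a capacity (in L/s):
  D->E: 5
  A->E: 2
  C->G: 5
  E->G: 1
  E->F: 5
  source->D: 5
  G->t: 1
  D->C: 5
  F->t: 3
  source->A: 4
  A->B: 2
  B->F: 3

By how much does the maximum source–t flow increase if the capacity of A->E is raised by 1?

0

Original max flow = 4.
Edge A->E does not cross the min cut (source side {A, B, C, D, E, F, G, source}), so extra capacity there cannot help.
New max flow = 4. Increase = 0.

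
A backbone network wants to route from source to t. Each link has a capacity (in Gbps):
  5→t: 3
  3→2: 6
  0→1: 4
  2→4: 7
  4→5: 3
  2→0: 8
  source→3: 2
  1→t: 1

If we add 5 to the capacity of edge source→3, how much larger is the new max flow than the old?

Original max flow = 2.
After raising cap(source→3), augmenting paths through that edge carry 2 more units.
New max flow = 4. Increase = 2.

2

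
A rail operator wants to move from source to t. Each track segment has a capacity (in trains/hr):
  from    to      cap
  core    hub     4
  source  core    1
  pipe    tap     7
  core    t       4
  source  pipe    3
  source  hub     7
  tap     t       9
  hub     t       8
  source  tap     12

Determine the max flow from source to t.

Augment source->core->t: bottleneck 1. Total 1.
Augment source->hub->t: bottleneck 7. Total 8.
Augment source->tap->t: bottleneck 9. Total 17.
No augmenting path remains in the residual graph.

17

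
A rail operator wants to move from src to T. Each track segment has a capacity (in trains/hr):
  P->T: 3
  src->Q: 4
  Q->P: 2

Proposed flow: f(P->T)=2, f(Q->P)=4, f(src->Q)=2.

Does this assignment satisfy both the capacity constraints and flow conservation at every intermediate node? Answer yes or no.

Capacity violated on Q->P: flow 4 > capacity 2.

No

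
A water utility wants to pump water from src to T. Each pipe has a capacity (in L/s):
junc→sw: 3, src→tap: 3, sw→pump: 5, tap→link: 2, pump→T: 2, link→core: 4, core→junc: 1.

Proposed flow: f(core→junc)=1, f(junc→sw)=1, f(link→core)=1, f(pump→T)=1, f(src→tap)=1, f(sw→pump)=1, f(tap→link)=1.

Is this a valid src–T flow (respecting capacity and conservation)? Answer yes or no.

Yes

Every edge has 0 ≤ f(e) ≤ cap(e).
At each intermediate node, inflow equals outflow.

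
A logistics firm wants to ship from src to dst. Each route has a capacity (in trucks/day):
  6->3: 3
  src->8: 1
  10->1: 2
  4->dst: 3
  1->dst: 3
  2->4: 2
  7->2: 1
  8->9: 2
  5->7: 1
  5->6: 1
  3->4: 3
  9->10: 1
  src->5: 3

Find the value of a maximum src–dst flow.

3

Augment src->5->6->3->4->dst: bottleneck 1. Total 1.
Augment src->5->7->2->4->dst: bottleneck 1. Total 2.
Augment src->8->9->10->1->dst: bottleneck 1. Total 3.
No augmenting path remains in the residual graph.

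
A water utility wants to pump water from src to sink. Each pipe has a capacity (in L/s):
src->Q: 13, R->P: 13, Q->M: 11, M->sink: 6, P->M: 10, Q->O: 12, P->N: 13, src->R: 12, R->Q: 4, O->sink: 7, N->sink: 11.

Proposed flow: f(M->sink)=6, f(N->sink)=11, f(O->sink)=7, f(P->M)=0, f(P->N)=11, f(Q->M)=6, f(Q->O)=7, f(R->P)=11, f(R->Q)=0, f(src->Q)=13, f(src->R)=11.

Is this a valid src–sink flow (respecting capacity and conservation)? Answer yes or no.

Yes

Every edge has 0 ≤ f(e) ≤ cap(e).
At each intermediate node, inflow equals outflow.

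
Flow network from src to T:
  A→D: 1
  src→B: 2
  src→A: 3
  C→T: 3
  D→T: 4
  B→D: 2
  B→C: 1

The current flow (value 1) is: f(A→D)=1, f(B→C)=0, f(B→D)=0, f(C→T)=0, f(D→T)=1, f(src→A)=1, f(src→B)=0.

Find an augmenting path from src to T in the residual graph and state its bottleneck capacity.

Residual along src→B→D→T: src→B: 2, B→D: 2, D→T: 3.
Bottleneck = min = 2.

src→B→D→T, bottleneck 2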